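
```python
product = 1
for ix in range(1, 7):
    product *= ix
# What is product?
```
Trace:
  product=1
  product=1, ix=1
  product=2, ix=2
  product=6, ix=3
  product=24, ix=4
  product=120, ix=5
  product=720, ix=6

Final answer: 720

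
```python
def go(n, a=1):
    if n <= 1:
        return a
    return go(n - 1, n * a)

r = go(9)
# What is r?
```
Call trace:
go(n=9, a=1)
  go(n=8, a=9)
    go(n=7, a=72)
      go(n=6, a=504)
        go(n=5, a=3024)
          go(n=4, a=15120)
            go(n=3, a=60480)
              go(n=2, a=181440)
                go(n=1, a=362880)
                -> return 362880
              -> return 362880
            -> return 362880
          -> return 362880
        -> return 362880
      -> return 362880
    -> return 362880
  -> return 362880
-> return 362880

Final answer: 362880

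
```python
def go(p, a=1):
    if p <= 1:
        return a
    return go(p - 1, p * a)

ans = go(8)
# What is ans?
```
Call trace:
go(p=8, a=1)
  go(p=7, a=8)
    go(p=6, a=56)
      go(p=5, a=336)
        go(p=4, a=1680)
          go(p=3, a=6720)
            go(p=2, a=20160)
              go(p=1, a=40320)
              -> return 40320
            -> return 40320
          -> return 40320
        -> return 40320
      -> return 40320
    -> return 40320
  -> return 40320
-> return 40320

Final answer: 40320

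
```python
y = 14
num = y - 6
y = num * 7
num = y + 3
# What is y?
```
Trace:
  y=14
  y=14, num=8
  y=56, num=8
  y=56, num=59

Final answer: 56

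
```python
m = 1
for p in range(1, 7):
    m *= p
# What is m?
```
Trace:
  m=1
  m=1, p=1
  m=2, p=2
  m=6, p=3
  m=24, p=4
  m=120, p=5
  m=720, p=6

Final answer: 720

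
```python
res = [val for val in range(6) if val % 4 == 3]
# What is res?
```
Trace:
  val=0
  val=1
  val=2
  val=3
  val=4
  val=5
  res=[3]

Final answer: [3]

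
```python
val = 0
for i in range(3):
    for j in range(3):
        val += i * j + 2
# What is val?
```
Trace:
  val=0
  val=2, i=0, j=0
  val=4, i=0, j=1
  val=6, i=0, j=2
  val=8, i=1, j=0
  val=11, i=1, j=1
  val=15, i=1, j=2
  val=17, i=2, j=0
  val=21, i=2, j=1
  val=27, i=2, j=2

Final answer: 27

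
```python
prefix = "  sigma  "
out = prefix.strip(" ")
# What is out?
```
Trace:
  prefix='  sigma  '
  prefix='  sigma  ', out='sigma'

Final answer: 'sigma'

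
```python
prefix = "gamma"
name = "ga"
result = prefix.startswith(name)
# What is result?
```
Trace:
  prefix='gamma'
  prefix='gamma', name='ga'
  prefix='gamma', name='ga', result=True

Final answer: True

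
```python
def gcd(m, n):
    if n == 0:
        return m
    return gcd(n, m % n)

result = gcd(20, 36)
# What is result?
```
Call trace:
gcd(m=20, n=36)
  gcd(m=36, n=20)
    gcd(m=20, n=16)
      gcd(m=16, n=4)
        gcd(m=4, n=0)
        -> return 4
      -> return 4
    -> return 4
  -> return 4
-> return 4

Final answer: 4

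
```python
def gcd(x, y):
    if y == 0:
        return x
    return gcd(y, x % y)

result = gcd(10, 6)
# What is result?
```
Call trace:
gcd(x=10, y=6)
  gcd(x=6, y=4)
    gcd(x=4, y=2)
      gcd(x=2, y=0)
      -> return 2
    -> return 2
  -> return 2
-> return 2

Final answer: 2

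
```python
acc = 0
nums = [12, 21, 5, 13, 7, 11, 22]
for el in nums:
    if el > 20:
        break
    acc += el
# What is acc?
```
Trace:
  acc=0
  acc=12, el=12
  acc=12, el=21

Final answer: 12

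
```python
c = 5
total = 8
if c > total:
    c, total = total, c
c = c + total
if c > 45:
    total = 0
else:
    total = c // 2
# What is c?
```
Trace:
  c=5
  c=5, total=8
  c=5, total=8
  c=13, total=8
  c=13, total=6

Final answer: 13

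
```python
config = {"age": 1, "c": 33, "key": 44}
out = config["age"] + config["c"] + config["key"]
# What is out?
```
Trace:
  config={'age': 1, 'c': 33, 'key': 44}
  config={'age': 1, 'c': 33, 'key': 44}, out=78

Final answer: 78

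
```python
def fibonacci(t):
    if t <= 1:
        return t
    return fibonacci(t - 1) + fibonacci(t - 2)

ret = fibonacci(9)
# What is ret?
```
Call trace (a repeated sub-call is expanded the first time; later identical calls just restate its return value):
fibonacci(t=9)
  fibonacci(t=8)
    fibonacci(t=7)
      fibonacci(t=6)
        fibonacci(t=5)
          fibonacci(t=4)
            fibonacci(t=3)
              fibonacci(t=2)
                fibonacci(t=1)
                -> return 1
                fibonacci(t=0)
                -> return 0
              -> return 1
              fibonacci(t=1)
              -> return 1
            -> return 2
            fibonacci(t=2) -> return 1  (same call as traced above)
          -> return 3
          fibonacci(t=3) -> return 2  (same call as traced above)
        -> return 5
        fibonacci(t=4) -> return 3  (same call as traced above)
      -> return 8
      fibonacci(t=5) -> return 5  (same call as traced above)
    -> return 13
    fibonacci(t=6) -> return 8  (same call as traced above)
  -> return 21
  fibonacci(t=7) -> return 13  (same call as traced above)
-> return 34

Final answer: 34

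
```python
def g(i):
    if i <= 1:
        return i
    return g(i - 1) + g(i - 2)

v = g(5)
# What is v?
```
Call trace (a repeated sub-call is expanded the first time; later identical calls just restate its return value):
g(i=5)
  g(i=4)
    g(i=3)
      g(i=2)
        g(i=1)
        -> return 1
        g(i=0)
        -> return 0
      -> return 1
      g(i=1)
      -> return 1
    -> return 2
    g(i=2) -> return 1  (same call as traced above)
  -> return 3
  g(i=3) -> return 2  (same call as traced above)
-> return 5

Final answer: 5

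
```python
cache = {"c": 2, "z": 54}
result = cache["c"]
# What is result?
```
Trace:
  cache={'c': 2, 'z': 54}
  cache={'c': 2, 'z': 54}, result=2

Final answer: 2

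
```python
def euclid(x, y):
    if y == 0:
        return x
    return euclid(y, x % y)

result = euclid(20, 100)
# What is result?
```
Call trace:
euclid(x=20, y=100)
  euclid(x=100, y=20)
    euclid(x=20, y=0)
    -> return 20
  -> return 20
-> return 20

Final answer: 20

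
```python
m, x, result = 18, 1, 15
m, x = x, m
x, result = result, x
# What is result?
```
Trace:
  m=18, x=1, result=15
  m=1, x=18, result=15
  m=1, x=15, result=18

Final answer: 18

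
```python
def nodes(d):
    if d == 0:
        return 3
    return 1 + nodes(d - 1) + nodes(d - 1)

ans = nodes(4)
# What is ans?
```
Call trace (a repeated sub-call is expanded the first time; later identical calls just restate its return value):
nodes(d=4)
  nodes(d=3)
    nodes(d=2)
      nodes(d=1)
        nodes(d=0)
        -> return 3
        nodes(d=0)
        -> return 3
      -> return 7
      nodes(d=1) -> return 7  (same call as traced above)
    -> return 15
    nodes(d=2) -> return 15  (same call as traced above)
  -> return 31
  nodes(d=3) -> return 31  (same call as traced above)
-> return 63

Final answer: 63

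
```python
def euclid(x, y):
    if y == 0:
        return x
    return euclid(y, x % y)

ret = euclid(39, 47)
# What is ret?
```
Call trace:
euclid(x=39, y=47)
  euclid(x=47, y=39)
    euclid(x=39, y=8)
      euclid(x=8, y=7)
        euclid(x=7, y=1)
          euclid(x=1, y=0)
          -> return 1
        -> return 1
      -> return 1
    -> return 1
  -> return 1
-> return 1

Final answer: 1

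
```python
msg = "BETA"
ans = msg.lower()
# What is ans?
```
Trace:
  msg='BETA'
  msg='BETA', ans='beta'

Final answer: 'beta'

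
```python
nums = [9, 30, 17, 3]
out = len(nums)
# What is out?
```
Trace:
  nums=[9, 30, 17, 3]
  nums=[9, 30, 17, 3], out=4

Final answer: 4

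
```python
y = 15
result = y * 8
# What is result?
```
Trace:
  y=15
  y=15, result=120

Final answer: 120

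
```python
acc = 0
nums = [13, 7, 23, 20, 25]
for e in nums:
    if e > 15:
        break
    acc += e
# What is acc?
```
Trace:
  acc=0
  acc=13, e=13
  acc=20, e=7
  acc=20, e=23

Final answer: 20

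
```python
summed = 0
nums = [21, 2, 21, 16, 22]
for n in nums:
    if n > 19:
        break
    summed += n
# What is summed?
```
Trace:
  summed=0
  summed=0, n=21

Final answer: 0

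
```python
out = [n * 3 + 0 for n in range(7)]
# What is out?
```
Trace:
  n=0
  n=1
  n=2
  n=3
  n=4
  n=5
  n=6
  out=[0, 3, 6, 9, 12, 15, 18]

Final answer: [0, 3, 6, 9, 12, 15, 18]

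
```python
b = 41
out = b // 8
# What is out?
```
Trace:
  b=41
  b=41, out=5

Final answer: 5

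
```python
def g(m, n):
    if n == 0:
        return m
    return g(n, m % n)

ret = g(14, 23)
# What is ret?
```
Call trace:
g(m=14, n=23)
  g(m=23, n=14)
    g(m=14, n=9)
      g(m=9, n=5)
        g(m=5, n=4)
          g(m=4, n=1)
            g(m=1, n=0)
            -> return 1
          -> return 1
        -> return 1
      -> return 1
    -> return 1
  -> return 1
-> return 1

Final answer: 1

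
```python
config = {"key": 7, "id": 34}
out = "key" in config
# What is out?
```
Trace:
  config={'key': 7, 'id': 34}
  config={'key': 7, 'id': 34}, out=True

Final answer: True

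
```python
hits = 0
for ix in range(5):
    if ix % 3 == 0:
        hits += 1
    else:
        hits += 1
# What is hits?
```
Trace:
  hits=0
  hits=1, ix=0
  hits=2, ix=1
  hits=3, ix=2
  hits=4, ix=3
  hits=5, ix=4

Final answer: 5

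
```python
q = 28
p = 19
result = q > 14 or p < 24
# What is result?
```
Trace:
  q=28
  q=28, p=19
  q=28, p=19, result=True

Final answer: True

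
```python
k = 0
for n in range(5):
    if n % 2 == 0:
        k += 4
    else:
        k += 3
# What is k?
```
Trace:
  k=0
  k=4, n=0
  k=7, n=1
  k=11, n=2
  k=14, n=3
  k=18, n=4

Final answer: 18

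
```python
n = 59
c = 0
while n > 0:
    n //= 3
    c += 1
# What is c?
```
Trace:
  n=59
  n=59, c=0
  n=19, c=1
  n=6, c=2
  n=2, c=3
  n=0, c=4

Final answer: 4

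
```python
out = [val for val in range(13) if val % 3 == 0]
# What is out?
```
Trace:
  val=0
  val=1
  val=2
  val=3
  val=4
  val=5
  val=6
  val=7
  val=8
  val=9
  val=10
  val=11
  val=12
  out=[0, 3, 6, 9, 12]

Final answer: [0, 3, 6, 9, 12]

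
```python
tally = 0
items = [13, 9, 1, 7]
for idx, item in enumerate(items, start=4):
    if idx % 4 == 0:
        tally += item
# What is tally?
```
Trace:
  tally=0
  tally=13, idx=4, item=13
  tally=13, idx=5, item=9
  tally=13, idx=6, item=1
  tally=13, idx=7, item=7

Final answer: 13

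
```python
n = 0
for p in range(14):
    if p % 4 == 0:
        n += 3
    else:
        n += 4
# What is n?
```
Trace:
  n=0
  n=3, p=0
  n=7, p=1
  n=11, p=2
  n=15, p=3
  n=18, p=4
  n=22, p=5
  n=26, p=6
  n=30, p=7
  n=33, p=8
  n=37, p=9
  n=41, p=10
  n=45, p=11
  n=48, p=12
  n=52, p=13

Final answer: 52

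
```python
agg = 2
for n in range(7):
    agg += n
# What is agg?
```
Trace:
  agg=2
  agg=2, n=0
  agg=3, n=1
  agg=5, n=2
  agg=8, n=3
  agg=12, n=4
  agg=17, n=5
  agg=23, n=6

Final answer: 23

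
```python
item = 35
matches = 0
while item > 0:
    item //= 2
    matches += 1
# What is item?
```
Trace:
  item=35
  item=35, matches=0
  item=17, matches=1
  item=8, matches=2
  item=4, matches=3
  item=2, matches=4
  item=1, matches=5
  item=0, matches=6

Final answer: 0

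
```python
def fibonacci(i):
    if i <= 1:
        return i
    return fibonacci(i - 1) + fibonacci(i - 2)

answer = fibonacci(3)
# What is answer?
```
Call trace:
fibonacci(i=3)
  fibonacci(i=2)
    fibonacci(i=1)
    -> return 1
    fibonacci(i=0)
    -> return 0
  -> return 1
  fibonacci(i=1)
  -> return 1
-> return 2

Final answer: 2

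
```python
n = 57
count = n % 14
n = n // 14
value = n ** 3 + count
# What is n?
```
Trace:
  n=57
  n=57, count=1
  n=4, count=1
  n=4, count=1, value=65

Final answer: 4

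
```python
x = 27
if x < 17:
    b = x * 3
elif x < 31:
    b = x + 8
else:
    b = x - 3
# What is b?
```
Trace:
  x=27
  x=27, b=35

Final answer: 35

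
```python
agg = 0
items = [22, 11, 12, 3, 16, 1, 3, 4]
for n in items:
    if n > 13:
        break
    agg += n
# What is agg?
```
Trace:
  agg=0
  agg=0, n=22

Final answer: 0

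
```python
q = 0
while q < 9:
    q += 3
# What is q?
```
Trace:
  q=0
  q=3
  q=6
  q=9

Final answer: 9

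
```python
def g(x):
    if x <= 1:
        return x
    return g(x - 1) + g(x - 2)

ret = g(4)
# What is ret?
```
Call trace (a repeated sub-call is expanded the first time; later identical calls just restate its return value):
g(x=4)
  g(x=3)
    g(x=2)
      g(x=1)
      -> return 1
      g(x=0)
      -> return 0
    -> return 1
    g(x=1)
    -> return 1
  -> return 2
  g(x=2) -> return 1  (same call as traced above)
-> return 3

Final answer: 3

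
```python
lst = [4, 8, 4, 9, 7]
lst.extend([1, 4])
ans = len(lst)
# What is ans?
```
Trace:
  lst=[4, 8, 4, 9, 7]
  lst=[4, 8, 4, 9, 7, 1, 4]
  lst=[4, 8, 4, 9, 7, 1, 4], ans=7

Final answer: 7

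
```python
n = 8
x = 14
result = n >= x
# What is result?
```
Trace:
  n=8
  n=8, x=14
  n=8, x=14, result=False

Final answer: False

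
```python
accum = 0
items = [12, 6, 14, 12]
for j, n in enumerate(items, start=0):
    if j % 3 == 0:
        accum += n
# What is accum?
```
Trace:
  accum=0
  accum=12, j=0, n=12
  accum=12, j=1, n=6
  accum=12, j=2, n=14
  accum=24, j=3, n=12

Final answer: 24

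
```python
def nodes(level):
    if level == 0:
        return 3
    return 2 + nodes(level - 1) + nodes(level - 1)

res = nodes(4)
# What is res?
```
Call trace (a repeated sub-call is expanded the first time; later identical calls just restate its return value):
nodes(level=4)
  nodes(level=3)
    nodes(level=2)
      nodes(level=1)
        nodes(level=0)
        -> return 3
        nodes(level=0)
        -> return 3
      -> return 8
      nodes(level=1) -> return 8  (same call as traced above)
    -> return 18
    nodes(level=2) -> return 18  (same call as traced above)
  -> return 38
  nodes(level=3) -> return 38  (same call as traced above)
-> return 78

Final answer: 78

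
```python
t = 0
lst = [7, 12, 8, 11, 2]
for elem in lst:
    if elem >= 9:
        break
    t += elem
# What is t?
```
Trace:
  t=0
  t=7, elem=7
  t=7, elem=12

Final answer: 7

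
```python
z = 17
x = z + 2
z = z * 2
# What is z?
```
Trace:
  z=17
  z=17, x=19
  z=34, x=19

Final answer: 34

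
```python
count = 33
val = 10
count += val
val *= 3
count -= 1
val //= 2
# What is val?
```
Trace:
  count=33
  count=33, val=10
  count=43, val=10
  count=43, val=30
  count=42, val=30
  count=42, val=15

Final answer: 15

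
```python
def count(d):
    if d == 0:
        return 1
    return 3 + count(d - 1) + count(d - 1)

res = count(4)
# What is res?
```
Call trace (a repeated sub-call is expanded the first time; later identical calls just restate its return value):
count(d=4)
  count(d=3)
    count(d=2)
      count(d=1)
        count(d=0)
        -> return 1
        count(d=0)
        -> return 1
      -> return 5
      count(d=1) -> return 5  (same call as traced above)
    -> return 13
    count(d=2) -> return 13  (same call as traced above)
  -> return 29
  count(d=3) -> return 29  (same call as traced above)
-> return 61

Final answer: 61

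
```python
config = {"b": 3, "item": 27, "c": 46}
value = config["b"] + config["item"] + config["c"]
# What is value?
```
Trace:
  config={'b': 3, 'item': 27, 'c': 46}
  config={'b': 3, 'item': 27, 'c': 46}, value=76

Final answer: 76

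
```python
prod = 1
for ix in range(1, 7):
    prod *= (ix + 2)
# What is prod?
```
Trace:
  prod=1
  prod=3, ix=1
  prod=12, ix=2
  prod=60, ix=3
  prod=360, ix=4
  prod=2520, ix=5
  prod=20160, ix=6

Final answer: 20160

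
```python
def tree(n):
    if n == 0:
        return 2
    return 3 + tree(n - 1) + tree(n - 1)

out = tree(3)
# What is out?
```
Call trace (a repeated sub-call is expanded the first time; later identical calls just restate its return value):
tree(n=3)
  tree(n=2)
    tree(n=1)
      tree(n=0)
      -> return 2
      tree(n=0)
      -> return 2
    -> return 7
    tree(n=1) -> return 7  (same call as traced above)
  -> return 17
  tree(n=2) -> return 17  (same call as traced above)
-> return 37

Final answer: 37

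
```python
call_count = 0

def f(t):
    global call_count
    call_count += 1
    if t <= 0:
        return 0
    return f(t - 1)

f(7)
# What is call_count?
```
Call trace:
f(t=7)
  f(t=6)
    f(t=5)
      f(t=4)
        f(t=3)
          f(t=2)
            f(t=1)
              f(t=0)
              -> return 0
            -> return 0
          -> return 0
        -> return 0
      -> return 0
    -> return 0
  -> return 0
-> return 0

call_count is incremented once per call. f is entered once for each t = 7, 6, 5, 4, 3, 2, 1, 0 (the t <= 0 call returns without recursing), i.e. 7 + 1 calls.
call_count = 8

Final answer: 8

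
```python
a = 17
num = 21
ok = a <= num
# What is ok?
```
Trace:
  a=17
  a=17, num=21
  a=17, num=21, ok=True

Final answer: True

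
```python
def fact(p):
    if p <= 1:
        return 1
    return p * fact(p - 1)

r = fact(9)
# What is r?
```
Call trace:
fact(p=9)
  fact(p=8)
    fact(p=7)
      fact(p=6)
        fact(p=5)
          fact(p=4)
            fact(p=3)
              fact(p=2)
                fact(p=1)
                -> return 1
              -> return 2
            -> return 6
          -> return 24
        -> return 120
      -> return 720
    -> return 5040
  -> return 40320
-> return 362880

Final answer: 362880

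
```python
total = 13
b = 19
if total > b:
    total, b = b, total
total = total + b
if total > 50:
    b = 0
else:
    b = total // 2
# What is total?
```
Trace:
  total=13
  total=13, b=19
  total=13, b=19
  total=32, b=19
  total=32, b=16

Final answer: 32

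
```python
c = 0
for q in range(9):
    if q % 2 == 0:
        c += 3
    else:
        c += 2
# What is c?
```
Trace:
  c=0
  c=3, q=0
  c=5, q=1
  c=8, q=2
  c=10, q=3
  c=13, q=4
  c=15, q=5
  c=18, q=6
  c=20, q=7
  c=23, q=8

Final answer: 23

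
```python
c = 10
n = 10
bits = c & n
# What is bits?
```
Trace:
  c=10
  c=10, n=10
  c=10, n=10, bits=10

Final answer: 10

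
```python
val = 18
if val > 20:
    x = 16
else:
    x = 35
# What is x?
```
Trace:
  val=18
  val=18, x=35

Final answer: 35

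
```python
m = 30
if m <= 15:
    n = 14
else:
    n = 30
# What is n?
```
Trace:
  m=30
  m=30, n=30

Final answer: 30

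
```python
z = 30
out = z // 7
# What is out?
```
Trace:
  z=30
  z=30, out=4

Final answer: 4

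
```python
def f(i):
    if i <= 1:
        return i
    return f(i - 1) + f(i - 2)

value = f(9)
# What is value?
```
Call trace (a repeated sub-call is expanded the first time; later identical calls just restate its return value):
f(i=9)
  f(i=8)
    f(i=7)
      f(i=6)
        f(i=5)
          f(i=4)
            f(i=3)
              f(i=2)
                f(i=1)
                -> return 1
                f(i=0)
                -> return 0
              -> return 1
              f(i=1)
              -> return 1
            -> return 2
            f(i=2) -> return 1  (same call as traced above)
          -> return 3
          f(i=3) -> return 2  (same call as traced above)
        -> return 5
        f(i=4) -> return 3  (same call as traced above)
      -> return 8
      f(i=5) -> return 5  (same call as traced above)
    -> return 13
    f(i=6) -> return 8  (same call as traced above)
  -> return 21
  f(i=7) -> return 13  (same call as traced above)
-> return 34

Final answer: 34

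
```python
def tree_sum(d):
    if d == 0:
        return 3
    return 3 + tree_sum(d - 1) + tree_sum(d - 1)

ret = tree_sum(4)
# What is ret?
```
Call trace (a repeated sub-call is expanded the first time; later identical calls just restate its return value):
tree_sum(d=4)
  tree_sum(d=3)
    tree_sum(d=2)
      tree_sum(d=1)
        tree_sum(d=0)
        -> return 3
        tree_sum(d=0)
        -> return 3
      -> return 9
      tree_sum(d=1) -> return 9  (same call as traced above)
    -> return 21
    tree_sum(d=2) -> return 21  (same call as traced above)
  -> return 45
  tree_sum(d=3) -> return 45  (same call as traced above)
-> return 93

Final answer: 93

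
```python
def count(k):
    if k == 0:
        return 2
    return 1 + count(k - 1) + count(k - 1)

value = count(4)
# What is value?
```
Call trace (a repeated sub-call is expanded the first time; later identical calls just restate its return value):
count(k=4)
  count(k=3)
    count(k=2)
      count(k=1)
        count(k=0)
        -> return 2
        count(k=0)
        -> return 2
      -> return 5
      count(k=1) -> return 5  (same call as traced above)
    -> return 11
    count(k=2) -> return 11  (same call as traced above)
  -> return 23
  count(k=3) -> return 23  (same call as traced above)
-> return 47

Final answer: 47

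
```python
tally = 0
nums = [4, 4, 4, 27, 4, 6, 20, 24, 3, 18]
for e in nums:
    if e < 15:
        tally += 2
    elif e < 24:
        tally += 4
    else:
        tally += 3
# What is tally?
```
Trace:
  tally=0
  tally=2, e=4
  tally=4, e=4
  tally=6, e=4
  tally=9, e=27
  tally=11, e=4
  tally=13, e=6
  tally=17, e=20
  tally=20, e=24
  tally=22, e=3
  tally=26, e=18

Final answer: 26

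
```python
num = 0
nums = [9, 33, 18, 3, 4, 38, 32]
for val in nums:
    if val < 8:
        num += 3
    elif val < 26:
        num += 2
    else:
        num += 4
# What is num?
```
Trace:
  num=0
  num=2, val=9
  num=6, val=33
  num=8, val=18
  num=11, val=3
  num=14, val=4
  num=18, val=38
  num=22, val=32

Final answer: 22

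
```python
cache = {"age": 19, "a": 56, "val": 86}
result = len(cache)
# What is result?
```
Trace:
  cache={'age': 19, 'a': 56, 'val': 86}
  cache={'age': 19, 'a': 56, 'val': 86}, result=3

Final answer: 3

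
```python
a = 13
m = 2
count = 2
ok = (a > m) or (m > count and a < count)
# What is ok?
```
Trace:
  a=13
  a=13, m=2
  a=13, m=2, count=2
  a=13, m=2, count=2, ok=True

Final answer: True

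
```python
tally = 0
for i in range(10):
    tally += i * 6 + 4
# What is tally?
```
Trace:
  tally=0
  tally=4, i=0
  tally=14, i=1
  tally=30, i=2
  tally=52, i=3
  tally=80, i=4
  tally=114, i=5
  tally=154, i=6
  tally=200, i=7
  tally=252, i=8
  tally=310, i=9

Final answer: 310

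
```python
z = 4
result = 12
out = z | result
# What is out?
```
Trace:
  z=4
  z=4, result=12
  z=4, result=12, out=12

Final answer: 12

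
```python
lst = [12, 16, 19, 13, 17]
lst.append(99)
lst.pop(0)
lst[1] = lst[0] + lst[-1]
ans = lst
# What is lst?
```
Trace:
  lst=[12, 16, 19, 13, 17]
  lst=[12, 16, 19, 13, 17, 99]
  lst=[16, 19, 13, 17, 99]
  lst=[16, 115, 13, 17, 99]
  lst=[16, 115, 13, 17, 99], ans=[16, 115, 13, 17, 99]

Final answer: [16, 115, 13, 17, 99]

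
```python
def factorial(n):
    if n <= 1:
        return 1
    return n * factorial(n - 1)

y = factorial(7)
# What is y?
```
Call trace:
factorial(n=7)
  factorial(n=6)
    factorial(n=5)
      factorial(n=4)
        factorial(n=3)
          factorial(n=2)
            factorial(n=1)
            -> return 1
          -> return 2
        -> return 6
      -> return 24
    -> return 120
  -> return 720
-> return 5040

Final answer: 5040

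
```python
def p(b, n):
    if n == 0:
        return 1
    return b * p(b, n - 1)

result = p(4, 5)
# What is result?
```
Call trace:
p(b=4, n=5)
  p(b=4, n=4)
    p(b=4, n=3)
      p(b=4, n=2)
        p(b=4, n=1)
          p(b=4, n=0)
          -> return 1
        -> return 4
      -> return 16
    -> return 64
  -> return 256
-> return 1024

Final answer: 1024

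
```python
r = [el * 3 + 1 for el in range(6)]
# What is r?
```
Trace:
  el=0
  el=1
  el=2
  el=3
  el=4
  el=5
  r=[1, 4, 7, 10, 13, 16]

Final answer: [1, 4, 7, 10, 13, 16]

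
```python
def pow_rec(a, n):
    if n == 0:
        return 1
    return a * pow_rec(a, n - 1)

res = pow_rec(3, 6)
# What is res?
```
Call trace:
pow_rec(a=3, n=6)
  pow_rec(a=3, n=5)
    pow_rec(a=3, n=4)
      pow_rec(a=3, n=3)
        pow_rec(a=3, n=2)
          pow_rec(a=3, n=1)
            pow_rec(a=3, n=0)
            -> return 1
          -> return 3
        -> return 9
      -> return 27
    -> return 81
  -> return 243
-> return 729

Final answer: 729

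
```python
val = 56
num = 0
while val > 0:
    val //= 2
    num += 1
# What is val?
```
Trace:
  val=56
  val=56, num=0
  val=28, num=1
  val=14, num=2
  val=7, num=3
  val=3, num=4
  val=1, num=5
  val=0, num=6

Final answer: 0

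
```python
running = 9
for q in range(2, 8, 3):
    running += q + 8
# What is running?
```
Trace:
  running=9
  running=19, q=2
  running=32, q=5

Final answer: 32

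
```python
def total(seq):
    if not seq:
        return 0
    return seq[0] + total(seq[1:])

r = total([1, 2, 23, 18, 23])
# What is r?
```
Call trace:
total(seq=[1, 2, 23, 18, 23])
  total(seq=[2, 23, 18, 23])
    total(seq=[23, 18, 23])
      total(seq=[18, 23])
        total(seq=[23])
          total(seq=[])
          -> return 0
        -> return 23
      -> return 41
    -> return 64
  -> return 66
-> return 67

Final answer: 67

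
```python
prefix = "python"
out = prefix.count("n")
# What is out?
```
Trace:
  prefix='python'
  prefix='python', out=1

Final answer: 1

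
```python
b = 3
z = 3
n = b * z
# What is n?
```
Trace:
  b=3
  b=3, z=3
  b=3, z=3, n=9

Final answer: 9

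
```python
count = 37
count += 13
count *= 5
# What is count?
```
Trace:
  count=37
  count=50
  count=250

Final answer: 250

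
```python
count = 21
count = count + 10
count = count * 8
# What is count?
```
Trace:
  count=21
  count=31
  count=248

Final answer: 248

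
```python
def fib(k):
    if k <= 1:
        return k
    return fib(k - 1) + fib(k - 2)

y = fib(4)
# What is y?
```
Call trace (a repeated sub-call is expanded the first time; later identical calls just restate its return value):
fib(k=4)
  fib(k=3)
    fib(k=2)
      fib(k=1)
      -> return 1
      fib(k=0)
      -> return 0
    -> return 1
    fib(k=1)
    -> return 1
  -> return 2
  fib(k=2) -> return 1  (same call as traced above)
-> return 3

Final answer: 3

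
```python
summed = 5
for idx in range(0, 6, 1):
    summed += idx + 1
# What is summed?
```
Trace:
  summed=5
  summed=6, idx=0
  summed=8, idx=1
  summed=11, idx=2
  summed=15, idx=3
  summed=20, idx=4
  summed=26, idx=5

Final answer: 26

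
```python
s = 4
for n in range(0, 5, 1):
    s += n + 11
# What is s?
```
Trace:
  s=4
  s=15, n=0
  s=27, n=1
  s=40, n=2
  s=54, n=3
  s=69, n=4

Final answer: 69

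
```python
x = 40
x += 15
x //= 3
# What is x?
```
Trace:
  x=40
  x=55
  x=18

Final answer: 18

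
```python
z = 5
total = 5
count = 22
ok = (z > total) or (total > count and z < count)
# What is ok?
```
Trace:
  z=5
  z=5, total=5
  z=5, total=5, count=22
  z=5, total=5, count=22, ok=False

Final answer: False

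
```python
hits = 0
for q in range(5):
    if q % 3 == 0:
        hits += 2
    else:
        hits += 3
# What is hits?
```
Trace:
  hits=0
  hits=2, q=0
  hits=5, q=1
  hits=8, q=2
  hits=10, q=3
  hits=13, q=4

Final answer: 13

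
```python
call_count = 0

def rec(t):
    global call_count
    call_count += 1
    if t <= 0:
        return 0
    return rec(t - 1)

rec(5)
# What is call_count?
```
Call trace:
rec(t=5)
  rec(t=4)
    rec(t=3)
      rec(t=2)
        rec(t=1)
          rec(t=0)
          -> return 0
        -> return 0
      -> return 0
    -> return 0
  -> return 0
-> return 0

call_count is incremented once per call. rec is entered once for each t = 5, 4, 3, 2, 1, 0 (the t <= 0 call returns without recursing), i.e. 5 + 1 calls.
call_count = 6

Final answer: 6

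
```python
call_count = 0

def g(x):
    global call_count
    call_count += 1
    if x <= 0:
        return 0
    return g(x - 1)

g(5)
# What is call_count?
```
Call trace:
g(x=5)
  g(x=4)
    g(x=3)
      g(x=2)
        g(x=1)
          g(x=0)
          -> return 0
        -> return 0
      -> return 0
    -> return 0
  -> return 0
-> return 0

call_count is incremented once per call. g is entered once for each x = 5, 4, 3, 2, 1, 0 (the x <= 0 call returns without recursing), i.e. 5 + 1 calls.
call_count = 6

Final answer: 6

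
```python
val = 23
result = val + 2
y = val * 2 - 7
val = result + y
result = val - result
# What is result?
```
Trace:
  val=23
  val=23, result=25
  val=23, result=25, y=39
  val=64, result=25, y=39
  val=64, result=39, y=39

Final answer: 39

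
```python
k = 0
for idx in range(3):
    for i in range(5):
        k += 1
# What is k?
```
Trace:
  k=0
  k=1, idx=0, i=0
  k=2, idx=0, i=1
  k=3, idx=0, i=2
  k=4, idx=0, i=3
  k=5, idx=0, i=4
  k=6, idx=1, i=0
  k=7, idx=1, i=1
  k=8, idx=1, i=2
  k=9, idx=1, i=3
  k=10, idx=1, i=4
  k=11, idx=2, i=0
  k=12, idx=2, i=1
  k=13, idx=2, i=2
  k=14, idx=2, i=3
  k=15, idx=2, i=4

Final answer: 15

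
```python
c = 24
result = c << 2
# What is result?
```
Trace:
  c=24
  c=24, result=96

Final answer: 96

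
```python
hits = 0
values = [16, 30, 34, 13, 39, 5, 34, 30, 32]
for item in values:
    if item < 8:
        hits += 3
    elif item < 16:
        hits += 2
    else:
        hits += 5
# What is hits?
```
Trace:
  hits=0
  hits=5, item=16
  hits=10, item=30
  hits=15, item=34
  hits=17, item=13
  hits=22, item=39
  hits=25, item=5
  hits=30, item=34
  hits=35, item=30
  hits=40, item=32

Final answer: 40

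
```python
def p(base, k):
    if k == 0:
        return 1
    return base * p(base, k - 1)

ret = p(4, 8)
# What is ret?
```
Call trace:
p(base=4, k=8)
  p(base=4, k=7)
    p(base=4, k=6)
      p(base=4, k=5)
        p(base=4, k=4)
          p(base=4, k=3)
            p(base=4, k=2)
              p(base=4, k=1)
                p(base=4, k=0)
                -> return 1
              -> return 4
            -> return 16
          -> return 64
        -> return 256
      -> return 1024
    -> return 4096
  -> return 16384
-> return 65536

Final answer: 65536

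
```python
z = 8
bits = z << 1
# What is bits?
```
Trace:
  z=8
  z=8, bits=16

Final answer: 16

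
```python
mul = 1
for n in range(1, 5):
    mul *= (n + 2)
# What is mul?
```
Trace:
  mul=1
  mul=3, n=1
  mul=12, n=2
  mul=60, n=3
  mul=360, n=4

Final answer: 360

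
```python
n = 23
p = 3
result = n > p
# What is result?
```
Trace:
  n=23
  n=23, p=3
  n=23, p=3, result=True

Final answer: True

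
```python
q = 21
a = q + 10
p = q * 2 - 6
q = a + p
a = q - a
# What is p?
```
Trace:
  q=21
  q=21, a=31
  q=21, a=31, p=36
  q=67, a=31, p=36
  q=67, a=36, p=36

Final answer: 36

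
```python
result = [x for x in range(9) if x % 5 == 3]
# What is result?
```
Trace:
  x=0
  x=1
  x=2
  x=3
  x=4
  x=5
  x=6
  x=7
  x=8
  result=[3, 8]

Final answer: [3, 8]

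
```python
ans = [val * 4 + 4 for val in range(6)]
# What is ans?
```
Trace:
  val=0
  val=1
  val=2
  val=3
  val=4
  val=5
  ans=[4, 8, 12, 16, 20, 24]

Final answer: [4, 8, 12, 16, 20, 24]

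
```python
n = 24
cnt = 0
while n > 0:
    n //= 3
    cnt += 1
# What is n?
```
Trace:
  n=24
  n=24, cnt=0
  n=8, cnt=1
  n=2, cnt=2
  n=0, cnt=3

Final answer: 0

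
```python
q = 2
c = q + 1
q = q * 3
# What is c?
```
Trace:
  q=2
  q=2, c=3
  q=6, c=3

Final answer: 3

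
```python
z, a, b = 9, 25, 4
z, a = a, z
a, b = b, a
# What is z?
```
Trace:
  z=9, a=25, b=4
  z=25, a=9, b=4
  z=25, a=4, b=9

Final answer: 25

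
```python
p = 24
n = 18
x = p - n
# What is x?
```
Trace:
  p=24
  p=24, n=18
  p=24, n=18, x=6

Final answer: 6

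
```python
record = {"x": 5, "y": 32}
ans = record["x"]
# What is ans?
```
Trace:
  record={'x': 5, 'y': 32}
  record={'x': 5, 'y': 32}, ans=5

Final answer: 5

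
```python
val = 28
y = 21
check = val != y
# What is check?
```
Trace:
  val=28
  val=28, y=21
  val=28, y=21, check=True

Final answer: True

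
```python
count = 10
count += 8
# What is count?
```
Trace:
  count=10
  count=18

Final answer: 18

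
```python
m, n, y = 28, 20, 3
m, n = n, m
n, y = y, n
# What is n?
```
Trace:
  m=28, n=20, y=3
  m=20, n=28, y=3
  m=20, n=3, y=28

Final answer: 3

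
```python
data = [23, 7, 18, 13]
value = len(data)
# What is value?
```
Trace:
  data=[23, 7, 18, 13]
  data=[23, 7, 18, 13], value=4

Final answer: 4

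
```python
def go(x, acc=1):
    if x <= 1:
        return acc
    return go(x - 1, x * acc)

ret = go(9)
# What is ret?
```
Call trace:
go(x=9, acc=1)
  go(x=8, acc=9)
    go(x=7, acc=72)
      go(x=6, acc=504)
        go(x=5, acc=3024)
          go(x=4, acc=15120)
            go(x=3, acc=60480)
              go(x=2, acc=181440)
                go(x=1, acc=362880)
                -> return 362880
              -> return 362880
            -> return 362880
          -> return 362880
        -> return 362880
      -> return 362880
    -> return 362880
  -> return 362880
-> return 362880

Final answer: 362880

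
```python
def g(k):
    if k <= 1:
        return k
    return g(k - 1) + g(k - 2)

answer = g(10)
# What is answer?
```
Call trace (a repeated sub-call is expanded the first time; later identical calls just restate its return value):
g(k=10)
  g(k=9)
    g(k=8)
      g(k=7)
        g(k=6)
          g(k=5)
            g(k=4)
              g(k=3)
                g(k=2)
                  g(k=1)
                  -> return 1
                  g(k=0)
                  -> return 0
                -> return 1
                g(k=1)
                -> return 1
              -> return 2
              g(k=2) -> return 1  (same call as traced above)
            -> return 3
            g(k=3) -> return 2  (same call as traced above)
          -> return 5
          g(k=4) -> return 3  (same call as traced above)
        -> return 8
        g(k=5) -> return 5  (same call as traced above)
      -> return 13
      g(k=6) -> return 8  (same call as traced above)
    -> return 21
    g(k=7) -> return 13  (same call as traced above)
  -> return 34
  g(k=8) -> return 21  (same call as traced above)
-> return 55

Final answer: 55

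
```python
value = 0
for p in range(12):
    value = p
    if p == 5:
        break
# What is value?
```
Trace:
  value=0
  value=0, p=0
  value=1, p=1
  value=2, p=2
  value=3, p=3
  value=4, p=4
  value=5, p=5

Final answer: 5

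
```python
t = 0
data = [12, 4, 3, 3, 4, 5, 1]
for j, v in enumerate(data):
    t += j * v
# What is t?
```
Trace:
  t=0
  t=0, j=0, v=12
  t=4, j=1, v=4
  t=10, j=2, v=3
  t=19, j=3, v=3
  t=35, j=4, v=4
  t=60, j=5, v=5
  t=66, j=6, v=1

Final answer: 66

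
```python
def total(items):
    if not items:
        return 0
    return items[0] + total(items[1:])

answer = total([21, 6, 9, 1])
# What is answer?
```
Call trace:
total(items=[21, 6, 9, 1])
  total(items=[6, 9, 1])
    total(items=[9, 1])
      total(items=[1])
        total(items=[])
        -> return 0
      -> return 1
    -> return 10
  -> return 16
-> return 37

Final answer: 37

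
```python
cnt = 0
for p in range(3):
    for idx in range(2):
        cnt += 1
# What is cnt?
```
Trace:
  cnt=0
  cnt=1, p=0, idx=0
  cnt=2, p=0, idx=1
  cnt=3, p=1, idx=0
  cnt=4, p=1, idx=1
  cnt=5, p=2, idx=0
  cnt=6, p=2, idx=1

Final answer: 6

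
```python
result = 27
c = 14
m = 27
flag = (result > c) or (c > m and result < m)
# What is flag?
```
Trace:
  result=27
  result=27, c=14
  result=27, c=14, m=27
  result=27, c=14, m=27, flag=True

Final answer: True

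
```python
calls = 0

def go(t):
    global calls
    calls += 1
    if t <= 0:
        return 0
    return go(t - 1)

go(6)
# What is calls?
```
Call trace:
go(t=6)
  go(t=5)
    go(t=4)
      go(t=3)
        go(t=2)
          go(t=1)
            go(t=0)
            -> return 0
          -> return 0
        -> return 0
      -> return 0
    -> return 0
  -> return 0
-> return 0

calls is incremented once per call. go is entered once for each t = 6, 5, 4, 3, 2, 1, 0 (the t <= 0 call returns without recursing), i.e. 6 + 1 calls.
calls = 7

Final answer: 7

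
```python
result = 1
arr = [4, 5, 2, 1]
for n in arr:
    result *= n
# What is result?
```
Trace:
  result=1
  result=4, n=4
  result=20, n=5
  result=40, n=2
  result=40, n=1

Final answer: 40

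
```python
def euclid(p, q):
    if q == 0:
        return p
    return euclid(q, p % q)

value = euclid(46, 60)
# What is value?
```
Call trace:
euclid(p=46, q=60)
  euclid(p=60, q=46)
    euclid(p=46, q=14)
      euclid(p=14, q=4)
        euclid(p=4, q=2)
          euclid(p=2, q=0)
          -> return 2
        -> return 2
      -> return 2
    -> return 2
  -> return 2
-> return 2

Final answer: 2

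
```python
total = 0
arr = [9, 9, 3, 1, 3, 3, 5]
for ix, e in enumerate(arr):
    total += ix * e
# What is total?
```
Trace:
  total=0
  total=0, ix=0, e=9
  total=9, ix=1, e=9
  total=15, ix=2, e=3
  total=18, ix=3, e=1
  total=30, ix=4, e=3
  total=45, ix=5, e=3
  total=75, ix=6, e=5

Final answer: 75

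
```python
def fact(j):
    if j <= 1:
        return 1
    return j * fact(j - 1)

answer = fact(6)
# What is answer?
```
Call trace:
fact(j=6)
  fact(j=5)
    fact(j=4)
      fact(j=3)
        fact(j=2)
          fact(j=1)
          -> return 1
        -> return 2
      -> return 6
    -> return 24
  -> return 120
-> return 720

Final answer: 720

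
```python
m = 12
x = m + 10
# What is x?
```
Trace:
  m=12
  m=12, x=22

Final answer: 22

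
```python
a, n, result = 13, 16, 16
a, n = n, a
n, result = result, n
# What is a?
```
Trace:
  a=13, n=16, result=16
  a=16, n=13, result=16
  a=16, n=16, result=13

Final answer: 16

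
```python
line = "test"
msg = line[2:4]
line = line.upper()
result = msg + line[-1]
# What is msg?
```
Trace:
  line='test'
  line='test', msg='st'
  line='TEST', msg='st'
  line='TEST', msg='st', result='stT'

Final answer: 'st'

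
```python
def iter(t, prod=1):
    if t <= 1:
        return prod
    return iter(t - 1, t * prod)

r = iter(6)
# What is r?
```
Call trace:
iter(t=6, prod=1)
  iter(t=5, prod=6)
    iter(t=4, prod=30)
      iter(t=3, prod=120)
        iter(t=2, prod=360)
          iter(t=1, prod=720)
          -> return 720
        -> return 720
      -> return 720
    -> return 720
  -> return 720
-> return 720

Final answer: 720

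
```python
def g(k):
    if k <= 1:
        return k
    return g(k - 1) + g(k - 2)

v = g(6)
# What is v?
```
Call trace (a repeated sub-call is expanded the first time; later identical calls just restate its return value):
g(k=6)
  g(k=5)
    g(k=4)
      g(k=3)
        g(k=2)
          g(k=1)
          -> return 1
          g(k=0)
          -> return 0
        -> return 1
        g(k=1)
        -> return 1
      -> return 2
      g(k=2) -> return 1  (same call as traced above)
    -> return 3
    g(k=3) -> return 2  (same call as traced above)
  -> return 5
  g(k=4) -> return 3  (same call as traced above)
-> return 8

Final answer: 8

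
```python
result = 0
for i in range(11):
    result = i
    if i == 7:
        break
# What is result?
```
Trace:
  result=0
  result=0, i=0
  result=1, i=1
  result=2, i=2
  result=3, i=3
  result=4, i=4
  result=5, i=5
  result=6, i=6
  result=7, i=7

Final answer: 7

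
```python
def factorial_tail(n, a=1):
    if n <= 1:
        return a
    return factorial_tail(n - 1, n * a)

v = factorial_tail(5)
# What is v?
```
Call trace:
factorial_tail(n=5, a=1)
  factorial_tail(n=4, a=5)
    factorial_tail(n=3, a=20)
      factorial_tail(n=2, a=60)
        factorial_tail(n=1, a=120)
        -> return 120
      -> return 120
    -> return 120
  -> return 120
-> return 120

Final answer: 120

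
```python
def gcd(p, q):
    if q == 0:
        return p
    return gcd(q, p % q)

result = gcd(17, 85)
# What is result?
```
Call trace:
gcd(p=17, q=85)
  gcd(p=85, q=17)
    gcd(p=17, q=0)
    -> return 17
  -> return 17
-> return 17

Final answer: 17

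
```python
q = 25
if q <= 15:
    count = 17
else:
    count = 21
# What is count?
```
Trace:
  q=25
  q=25, count=21

Final answer: 21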